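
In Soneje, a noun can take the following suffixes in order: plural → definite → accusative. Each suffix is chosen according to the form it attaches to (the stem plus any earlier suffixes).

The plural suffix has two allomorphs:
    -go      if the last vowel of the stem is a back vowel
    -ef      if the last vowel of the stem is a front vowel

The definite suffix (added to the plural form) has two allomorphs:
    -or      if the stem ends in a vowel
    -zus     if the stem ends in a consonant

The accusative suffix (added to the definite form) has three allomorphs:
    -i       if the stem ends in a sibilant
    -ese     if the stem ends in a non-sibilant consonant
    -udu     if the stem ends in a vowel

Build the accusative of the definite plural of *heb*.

*heb* — last vowel /e/ (a front vowel) → -ef → *hebef*.
The final sound of the plural form *hebef* is /f/, which is a consonant, so the definite suffix is -zus, giving *hebefzus*.
The definite form *hebefzus* — final sound /s/ (a sibilant) → -i → *hebefzusi*.

hebefzusi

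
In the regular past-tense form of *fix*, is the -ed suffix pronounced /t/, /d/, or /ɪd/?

/t/

The stem *fix* ends in a voiceless consonant other than /t/.
The -ed suffix is realized as /ɪd/ after /t, d/; as /t/ after other voiceless consonants; and as /d/ after other voiced sounds.
So -ed on *fix* is pronounced /t/.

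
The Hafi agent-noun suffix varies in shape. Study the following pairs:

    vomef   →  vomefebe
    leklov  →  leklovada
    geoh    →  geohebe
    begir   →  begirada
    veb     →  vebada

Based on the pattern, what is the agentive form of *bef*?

befebe

The alternation tracks the final consonant of the stem — -ebe when the stem ends in a voiceless consonant (*vomef*, *geoh*); -ada when the stem ends in a voiced consonant (*leklov*, *begir*, *veb*).
*bef*: final consonant = /f/, voiceless → -ebe → *befebe*.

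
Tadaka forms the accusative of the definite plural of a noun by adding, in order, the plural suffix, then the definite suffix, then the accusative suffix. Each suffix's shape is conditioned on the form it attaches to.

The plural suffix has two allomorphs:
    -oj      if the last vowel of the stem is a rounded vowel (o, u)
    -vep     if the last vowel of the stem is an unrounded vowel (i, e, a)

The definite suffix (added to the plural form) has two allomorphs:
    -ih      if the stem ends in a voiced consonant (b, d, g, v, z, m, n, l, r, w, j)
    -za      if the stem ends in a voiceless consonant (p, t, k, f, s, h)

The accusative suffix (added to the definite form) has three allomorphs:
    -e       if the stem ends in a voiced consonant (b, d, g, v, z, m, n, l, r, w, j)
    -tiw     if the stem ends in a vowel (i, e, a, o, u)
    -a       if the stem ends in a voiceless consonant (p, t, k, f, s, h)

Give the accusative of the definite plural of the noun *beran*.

beranvepzatiw

The last vowel of *beran* is /a/, which is an unrounded vowel, so the plural suffix is -vep, giving *beranvep*.
The final consonant of the plural form *beranvep* is /p/, which is voiceless, so the definite suffix is -za, giving *beranvepza*.
The definite form *beranvepza*: final sound = /a/, a vowel → -tiw → *beranvepzatiw*.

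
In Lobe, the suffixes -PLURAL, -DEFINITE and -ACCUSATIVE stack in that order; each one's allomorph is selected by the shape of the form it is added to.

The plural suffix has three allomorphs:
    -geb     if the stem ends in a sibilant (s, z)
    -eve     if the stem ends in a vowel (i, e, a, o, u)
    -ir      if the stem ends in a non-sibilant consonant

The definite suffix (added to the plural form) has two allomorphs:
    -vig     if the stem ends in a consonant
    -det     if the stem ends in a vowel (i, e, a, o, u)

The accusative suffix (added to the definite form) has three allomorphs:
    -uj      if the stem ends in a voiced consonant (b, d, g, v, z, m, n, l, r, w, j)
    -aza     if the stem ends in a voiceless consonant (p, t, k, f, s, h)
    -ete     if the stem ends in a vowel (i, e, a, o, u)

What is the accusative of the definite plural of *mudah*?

The final sound of *mudah* is /h/, which is a non-sibilant consonant, so the plural suffix is -ir, giving *mudahir*.
Since the final sound of the plural form *mudahir* is /r/ (a consonant), it takes -vig, giving *mudahirvig*.
The final sound of the definite form *mudahirvig* is /g/, which is a voiced consonant, so the accusative suffix is -uj, giving *mudahirviguj*.

mudahirviguj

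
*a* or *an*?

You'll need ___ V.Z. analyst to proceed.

The indefinite article is chosen by the initial *sound* of the following word, not its spelling.
The initialism *V.Z.* is read letter by letter; the first letter, V, is pronounced /viː/, which begins with a consonant sound.
So the article is *a*: You'll need a V.Z. analyst to proceed.

a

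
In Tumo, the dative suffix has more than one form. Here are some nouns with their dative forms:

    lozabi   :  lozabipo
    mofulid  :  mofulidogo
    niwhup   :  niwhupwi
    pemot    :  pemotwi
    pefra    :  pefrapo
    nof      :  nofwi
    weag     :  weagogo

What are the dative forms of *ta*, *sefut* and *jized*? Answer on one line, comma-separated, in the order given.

The alternation tracks the final sound of the stem — -wi when the stem ends in a voiceless consonant (*niwhup*, *pemot*, *nof*); -ogo when the stem ends in a voiced consonant (*mofulid*, *weag*); -po when the stem ends in a vowel (*lozabi*, *pefra*).
Since the final sound of *ta* is /a/ (a vowel), it takes -po, giving *tapo*.
The final sound of *sefut* is /t/, which is a voiceless consonant, so the suffix is -wi, giving *sefutwi*.
Since the final sound of *jized* is /d/ (a voiced consonant), it takes -ogo, giving *jizedogo*.

tapo, sefutwi, jizedogo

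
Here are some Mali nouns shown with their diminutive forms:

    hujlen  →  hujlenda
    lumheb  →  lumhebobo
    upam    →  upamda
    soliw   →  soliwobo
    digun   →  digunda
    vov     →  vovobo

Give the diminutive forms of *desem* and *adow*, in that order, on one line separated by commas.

The alternation tracks the final consonant of the stem — -da when the stem ends in a nasal (*hujlen*, *upam*, *digun*); -obo when the stem ends in a non-nasal consonant (*lumheb*, *soliw*, *vov*).
The final consonant of *desem* is /m/, which is a nasal, so the suffix is -da, giving *desemda*.
The final consonant of *adow* is /w/, which is non-nasal, so the suffix is -obo, giving *adowobo*.

desemda, adowobo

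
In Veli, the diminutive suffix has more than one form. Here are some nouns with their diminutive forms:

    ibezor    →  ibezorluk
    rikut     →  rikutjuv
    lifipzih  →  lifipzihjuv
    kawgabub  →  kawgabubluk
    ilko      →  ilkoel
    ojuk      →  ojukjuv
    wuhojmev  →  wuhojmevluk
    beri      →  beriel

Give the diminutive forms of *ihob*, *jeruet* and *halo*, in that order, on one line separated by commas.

ihobluk, jeruetjuv, haloel

The suffix is conditioned by the final sound: -juv when the stem ends in a voiceless consonant (*rikut*, *lifipzih*, *ojuk*); -luk when the stem ends in a voiced consonant (*ibezor*, *kawgabub*, *wuhojmev*); -el when the stem ends in a vowel (*ilko*, *beri*).
The final sound of *ihob* is /b/, which is a voiced consonant, so the suffix is -luk, giving *ihobluk*.
The final sound of *jeruet* is /t/, which is a voiceless consonant, so the suffix is -juv, giving *jeruetjuv*.
The final sound of *halo* is /o/, which is a vowel, so the suffix is -el, giving *haloel*.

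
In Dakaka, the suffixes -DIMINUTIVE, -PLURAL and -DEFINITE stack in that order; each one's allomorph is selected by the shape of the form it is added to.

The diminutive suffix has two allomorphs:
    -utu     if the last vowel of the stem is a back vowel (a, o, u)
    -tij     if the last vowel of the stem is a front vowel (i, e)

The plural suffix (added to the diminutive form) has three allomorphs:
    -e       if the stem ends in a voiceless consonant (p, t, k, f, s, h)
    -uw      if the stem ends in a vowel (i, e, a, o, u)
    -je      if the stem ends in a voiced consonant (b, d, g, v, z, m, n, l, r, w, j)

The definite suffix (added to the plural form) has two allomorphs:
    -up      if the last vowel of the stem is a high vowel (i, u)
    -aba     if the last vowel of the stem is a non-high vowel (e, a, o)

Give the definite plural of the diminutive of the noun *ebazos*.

ebazosutuuwup

The last vowel of *ebazos* is /o/, which is a back vowel, so the diminutive suffix is -utu, giving *ebazosutu*.
The diminutive form *ebazosutu*: final sound = /u/, a vowel → -uw → *ebazosutuuw*.
The plural form *ebazosutuuw* — last vowel /u/ (a high vowel) → -up → *ebazosutuuwup*.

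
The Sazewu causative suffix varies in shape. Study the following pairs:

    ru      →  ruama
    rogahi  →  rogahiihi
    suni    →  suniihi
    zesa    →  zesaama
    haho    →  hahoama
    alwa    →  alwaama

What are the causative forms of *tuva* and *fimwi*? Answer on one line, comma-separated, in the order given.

tuvaama, fimwiihi

The pattern is front/back vowel harmony: -ihi when the last vowel of the stem is a front vowel (*rogahi*, *suni*); -ama when the last vowel of the stem is a back vowel (*ru*, *zesa*, *haho*, *alwa*).
*tuva* — last vowel /a/ (a back vowel) → -ama → *tuvaama*.
The last vowel of *fimwi* is /i/, which is a front vowel, so the suffix is -ihi, giving *fimwiihi*.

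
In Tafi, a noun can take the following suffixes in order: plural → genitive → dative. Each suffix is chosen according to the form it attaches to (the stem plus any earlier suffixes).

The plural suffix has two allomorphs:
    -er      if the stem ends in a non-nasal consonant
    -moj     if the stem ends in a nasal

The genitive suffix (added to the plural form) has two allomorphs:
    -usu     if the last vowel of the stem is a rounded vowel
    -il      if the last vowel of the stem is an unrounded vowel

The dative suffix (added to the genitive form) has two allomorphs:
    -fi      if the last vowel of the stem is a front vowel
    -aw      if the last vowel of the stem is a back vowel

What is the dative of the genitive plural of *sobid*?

The final consonant of *sobid* is /d/, which is non-nasal, so the plural suffix is -er, giving *sobider*.
The plural form *sobider* — last vowel /e/ (an unrounded vowel) → -il → *sobideril*.
The last vowel of the genitive form *sobideril* is /i/, which is a front vowel, so the dative suffix is -fi, giving *sobiderilfi*.

sobiderilfi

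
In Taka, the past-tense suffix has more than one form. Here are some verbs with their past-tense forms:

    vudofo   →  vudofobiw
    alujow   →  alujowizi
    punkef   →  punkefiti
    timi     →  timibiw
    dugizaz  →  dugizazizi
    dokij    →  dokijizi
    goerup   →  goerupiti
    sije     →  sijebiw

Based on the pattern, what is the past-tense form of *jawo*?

jawobiw

The pattern is voicing of the final sound: -iti when the stem ends in a voiceless consonant (*punkef*, *goerup*); -izi when the stem ends in a voiced consonant (*alujow*, *dugizaz*, *dokij*); -biw when the stem ends in a vowel (*vudofo*, *timi*, *sije*).
Since the final sound of *jawo* is /o/ (a vowel), it takes -biw, giving *jawobiw*.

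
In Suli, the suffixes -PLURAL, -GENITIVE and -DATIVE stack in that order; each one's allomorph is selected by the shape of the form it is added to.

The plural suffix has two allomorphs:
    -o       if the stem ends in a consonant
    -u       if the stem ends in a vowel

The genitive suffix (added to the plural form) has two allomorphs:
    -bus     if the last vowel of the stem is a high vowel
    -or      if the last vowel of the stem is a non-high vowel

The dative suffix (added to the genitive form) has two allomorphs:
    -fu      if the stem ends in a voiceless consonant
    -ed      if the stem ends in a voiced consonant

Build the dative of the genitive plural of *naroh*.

*naroh* — final sound /h/ (a consonant) → -o → *naroho*.
The plural form *naroho* — last vowel /o/ (a non-high vowel) → -or → *narohoor*.
The genitive form *narohoor*: final consonant = /r/, voiced → -ed → *narohoored*.

narohoored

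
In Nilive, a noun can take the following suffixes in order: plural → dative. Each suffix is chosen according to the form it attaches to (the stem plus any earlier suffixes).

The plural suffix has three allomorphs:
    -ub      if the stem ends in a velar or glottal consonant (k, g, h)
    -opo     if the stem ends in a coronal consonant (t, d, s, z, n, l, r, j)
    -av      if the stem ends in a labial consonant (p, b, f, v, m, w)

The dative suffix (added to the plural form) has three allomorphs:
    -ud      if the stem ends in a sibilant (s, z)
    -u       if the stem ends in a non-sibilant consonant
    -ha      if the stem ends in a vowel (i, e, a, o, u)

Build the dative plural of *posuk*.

posukubu

Since the final consonant of *posuk* is /k/ (velar/glottal), it takes -ub, giving *posukub*.
The plural form *posukub* — final sound /b/ (a non-sibilant consonant) → -u → *posukubu*.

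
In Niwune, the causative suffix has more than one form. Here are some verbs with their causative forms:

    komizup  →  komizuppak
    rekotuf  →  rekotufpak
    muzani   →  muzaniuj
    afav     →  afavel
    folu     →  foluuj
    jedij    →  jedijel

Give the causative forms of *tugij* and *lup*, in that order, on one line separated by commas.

Looking at the final sound of each stem: -pak when the stem ends in a voiceless consonant (*komizup*, *rekotuf*); -el when the stem ends in a voiced consonant (*afav*, *jedij*); -uj when the stem ends in a vowel (*muzani*, *folu*).
*tugij*: final sound = /j/, a voiced consonant → -el → *tugijel*.
Since the final sound of *lup* is /p/ (a voiceless consonant), it takes -pak, giving *luppak*.

tugijel, luppak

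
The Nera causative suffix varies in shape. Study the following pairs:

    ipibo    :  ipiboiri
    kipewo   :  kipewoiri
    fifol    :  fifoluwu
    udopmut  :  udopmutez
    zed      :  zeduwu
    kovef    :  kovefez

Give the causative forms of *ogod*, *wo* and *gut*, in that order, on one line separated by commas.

ogoduwu, woiri, gutez

The suffix is conditioned by the final sound: -ez when the stem ends in a voiceless consonant (*udopmut*, *kovef*); -uwu when the stem ends in a voiced consonant (*fifol*, *zed*); -iri when the stem ends in a vowel (*ipibo*, *kipewo*).
*ogod*: final sound = /d/, a voiced consonant → -uwu → *ogoduwu*.
The final sound of *wo* is /o/, which is a vowel, so the suffix is -iri, giving *woiri*.
*gut* — final sound /t/ (a voiceless consonant) → -ez → *gutez*.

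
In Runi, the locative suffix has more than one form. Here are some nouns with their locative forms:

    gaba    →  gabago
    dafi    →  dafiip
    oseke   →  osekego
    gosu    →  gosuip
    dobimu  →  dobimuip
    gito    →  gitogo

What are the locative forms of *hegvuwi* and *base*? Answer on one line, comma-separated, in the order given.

hegvuwiip, basego

The pattern is height harmony: -ip when the last vowel of the stem is a high vowel (*dafi*, *gosu*, *dobimu*); -go when the last vowel of the stem is a non-high vowel (*gaba*, *oseke*, *gito*).
Since the last vowel of *hegvuwi* is /i/ (a high vowel), it takes -ip, giving *hegvuwiip*.
*base*: last vowel = /e/, a non-high vowel → -go → *basego*.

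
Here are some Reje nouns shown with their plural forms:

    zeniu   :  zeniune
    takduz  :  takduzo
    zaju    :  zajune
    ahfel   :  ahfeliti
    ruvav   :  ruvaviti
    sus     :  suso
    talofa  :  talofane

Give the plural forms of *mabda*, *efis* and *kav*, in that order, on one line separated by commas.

Looking at the final sound of each stem: -o when the stem ends in a sibilant (*takduz*, *sus*); -iti when the stem ends in a non-sibilant consonant (*ahfel*, *ruvav*); -ne when the stem ends in a vowel (*zeniu*, *zaju*, *talofa*).
*mabda*: final sound = /a/, a vowel → -ne → *mabdane*.
*efis* — final sound /s/ (a sibilant) → -o → *efiso*.
*kav*: final sound = /v/, a non-sibilant consonant → -iti → *kaviti*.

mabdane, efiso, kaviti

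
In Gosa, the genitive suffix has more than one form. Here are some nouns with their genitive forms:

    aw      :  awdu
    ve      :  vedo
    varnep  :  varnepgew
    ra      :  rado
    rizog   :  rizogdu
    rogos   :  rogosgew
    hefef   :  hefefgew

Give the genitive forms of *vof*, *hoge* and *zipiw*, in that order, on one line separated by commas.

Looking at the final sound of each stem: -gew when the stem ends in a voiceless consonant (*varnep*, *rogos*, *hefef*); -du when the stem ends in a voiced consonant (*aw*, *rizog*); -do when the stem ends in a vowel (*ve*, *ra*).
Since the final sound of *vof* is /f/ (a voiceless consonant), it takes -gew, giving *vofgew*.
*hoge*: final sound = /e/, a vowel → -do → *hogedo*.
The final sound of *zipiw* is /w/, which is a voiced consonant, so the suffix is -du, giving *zipiwdu*.

vofgew, hogedo, zipiwdu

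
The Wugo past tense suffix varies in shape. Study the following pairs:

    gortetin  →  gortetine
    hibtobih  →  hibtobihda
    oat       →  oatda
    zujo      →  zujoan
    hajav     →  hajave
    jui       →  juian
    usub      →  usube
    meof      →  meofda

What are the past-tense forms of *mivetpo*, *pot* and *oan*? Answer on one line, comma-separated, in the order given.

mivetpoan, potda, oane

The pattern is voicing of the final sound: -da when the stem ends in a voiceless consonant (*hibtobih*, *oat*, *meof*); -e when the stem ends in a voiced consonant (*gortetin*, *hajav*, *usub*); -an when the stem ends in a vowel (*zujo*, *jui*).
*mivetpo*: final sound = /o/, a vowel → -an → *mivetpoan*.
Since the final sound of *pot* is /t/ (a voiceless consonant), it takes -da, giving *potda*.
*oan* — final sound /n/ (a voiced consonant) → -e → *oane*.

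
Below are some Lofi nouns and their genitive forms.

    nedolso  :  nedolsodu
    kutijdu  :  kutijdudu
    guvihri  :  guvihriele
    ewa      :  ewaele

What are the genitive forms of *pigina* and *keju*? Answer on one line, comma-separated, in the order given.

The pattern is rounding harmony: -du when the last vowel of the stem is a rounded vowel (*nedolso*, *kutijdu*); -ele when the last vowel of the stem is an unrounded vowel (*guvihri*, *ewa*).
*pigina*: last vowel = /a/, an unrounded vowel → -ele → *piginaele*.
*keju* — last vowel /u/ (a rounded vowel) → -du → *kejudu*.

piginaele, kejudu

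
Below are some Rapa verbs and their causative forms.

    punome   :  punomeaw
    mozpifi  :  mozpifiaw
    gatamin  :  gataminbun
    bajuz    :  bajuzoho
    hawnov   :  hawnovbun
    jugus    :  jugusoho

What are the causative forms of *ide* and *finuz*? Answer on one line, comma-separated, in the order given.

The pattern is sibilance of the final sound: -oho when the stem ends in a sibilant (*bajuz*, *jugus*); -bun when the stem ends in a non-sibilant consonant (*gatamin*, *hawnov*); -aw when the stem ends in a vowel (*punome*, *mozpifi*).
The final sound of *ide* is /e/, which is a vowel, so the suffix is -aw, giving *ideaw*.
Since the final sound of *finuz* is /z/ (a sibilant), it takes -oho, giving *finuzoho*.

ideaw, finuzoho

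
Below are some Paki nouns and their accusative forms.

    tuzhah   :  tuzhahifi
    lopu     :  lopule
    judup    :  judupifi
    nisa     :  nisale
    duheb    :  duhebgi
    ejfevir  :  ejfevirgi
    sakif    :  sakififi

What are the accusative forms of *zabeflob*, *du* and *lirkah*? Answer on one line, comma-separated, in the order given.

zabeflobgi, dule, lirkahifi

The alternation tracks the final sound of the stem — -ifi when the stem ends in a voiceless consonant (*tuzhah*, *judup*, *sakif*); -gi when the stem ends in a voiced consonant (*duheb*, *ejfevir*); -le when the stem ends in a vowel (*lopu*, *nisa*).
*zabeflob*: final sound = /b/, a voiced consonant → -gi → *zabeflobgi*.
Since the final sound of *du* is /u/ (a vowel), it takes -le, giving *dule*.
*lirkah* — final sound /h/ (a voiceless consonant) → -ifi → *lirkahifi*.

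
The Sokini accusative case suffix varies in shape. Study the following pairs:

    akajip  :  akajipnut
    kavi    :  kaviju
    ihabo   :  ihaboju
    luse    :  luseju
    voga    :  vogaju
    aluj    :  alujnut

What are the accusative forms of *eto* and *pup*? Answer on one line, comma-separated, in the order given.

The suffix is conditioned by the final sound: -nut when the stem ends in a consonant (*akajip*, *aluj*); -ju when the stem ends in a vowel (*kavi*, *ihabo*, *luse*, *voga*).
The final sound of *eto* is /o/, which is a vowel, so the suffix is -ju, giving *etoju*.
The final sound of *pup* is /p/, which is a consonant, so the suffix is -nut, giving *pupnut*.

etoju, pupnut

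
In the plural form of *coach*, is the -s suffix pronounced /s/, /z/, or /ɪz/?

The stem *coach* ends in a sibilant (/s, z, ʃ, ʒ, tʃ, dʒ/).
The plural suffix surfaces as /ɪz/ after sibilants, /s/ after other voiceless consonants, and /z/ after other voiced sounds.
So the plural -s on *coach* is pronounced /ɪz/.

/ɪz/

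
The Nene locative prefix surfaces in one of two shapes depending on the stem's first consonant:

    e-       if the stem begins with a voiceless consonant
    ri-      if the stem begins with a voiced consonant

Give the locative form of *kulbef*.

*kulbef*: first consonant = /k/, voiceless → e- → *ekulbef*.

ekulbef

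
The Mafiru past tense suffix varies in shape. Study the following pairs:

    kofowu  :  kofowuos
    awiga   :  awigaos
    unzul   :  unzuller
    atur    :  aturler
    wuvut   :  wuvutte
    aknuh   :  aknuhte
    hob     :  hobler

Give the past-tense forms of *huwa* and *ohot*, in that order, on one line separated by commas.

huwaos, ohotte

The alternation tracks the final sound of the stem — -te when the stem ends in a voiceless consonant (*wuvut*, *aknuh*); -ler when the stem ends in a voiced consonant (*unzul*, *atur*, *hob*); -os when the stem ends in a vowel (*kofowu*, *awiga*).
*huwa* — final sound /a/ (a vowel) → -os → *huwaos*.
*ohot*: final sound = /t/, a voiceless consonant → -te → *ohotte*.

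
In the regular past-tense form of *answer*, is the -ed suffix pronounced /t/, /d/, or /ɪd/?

/d/

The stem *answer* ends in a voiced sound other than /d/.
The -ed suffix is realized as /ɪd/ after /t, d/; as /t/ after other voiceless consonants; and as /d/ after other voiced sounds.
So -ed on *answer* is pronounced /d/.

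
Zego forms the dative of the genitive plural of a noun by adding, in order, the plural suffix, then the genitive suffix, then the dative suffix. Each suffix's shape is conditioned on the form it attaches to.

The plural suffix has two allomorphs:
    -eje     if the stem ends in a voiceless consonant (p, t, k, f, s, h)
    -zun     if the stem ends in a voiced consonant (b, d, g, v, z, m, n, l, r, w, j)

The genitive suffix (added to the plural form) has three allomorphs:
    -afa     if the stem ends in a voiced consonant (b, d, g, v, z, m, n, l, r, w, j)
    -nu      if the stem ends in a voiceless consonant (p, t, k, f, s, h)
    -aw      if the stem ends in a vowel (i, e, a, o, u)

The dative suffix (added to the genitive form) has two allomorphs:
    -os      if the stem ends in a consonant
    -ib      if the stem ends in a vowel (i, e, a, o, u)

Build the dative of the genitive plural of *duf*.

dufejeawos

The final consonant of *duf* is /f/, which is voiceless, so the plural suffix is -eje, giving *dufeje*.
The final sound of the plural form *dufeje* is /e/, which is a vowel, so the genitive suffix is -aw, giving *dufejeaw*.
Since the final sound of the genitive form *dufejeaw* is /w/ (a consonant), it takes -os, giving *dufejeawos*.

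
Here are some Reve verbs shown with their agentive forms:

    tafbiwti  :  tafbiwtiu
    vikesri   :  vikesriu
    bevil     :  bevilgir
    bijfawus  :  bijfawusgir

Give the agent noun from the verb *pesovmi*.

The alternation tracks the final sound of the stem — -gir when the stem ends in a consonant (*bevil*, *bijfawus*); -u when the stem ends in a vowel (*tafbiwti*, *vikesri*).
*pesovmi*: final sound = /i/, a vowel → -u → *pesovmiu*.

pesovmiu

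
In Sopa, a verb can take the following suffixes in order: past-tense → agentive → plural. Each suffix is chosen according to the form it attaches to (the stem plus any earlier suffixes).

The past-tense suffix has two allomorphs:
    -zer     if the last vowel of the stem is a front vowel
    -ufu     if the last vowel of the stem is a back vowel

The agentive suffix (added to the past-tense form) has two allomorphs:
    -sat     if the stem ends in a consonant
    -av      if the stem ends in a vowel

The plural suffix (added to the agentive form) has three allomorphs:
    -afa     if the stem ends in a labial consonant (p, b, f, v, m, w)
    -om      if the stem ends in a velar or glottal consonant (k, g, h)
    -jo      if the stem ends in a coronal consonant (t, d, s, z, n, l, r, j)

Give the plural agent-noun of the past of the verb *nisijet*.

Since the last vowel of *nisijet* is /e/ (a front vowel), it takes -zer, giving *nisijetzer*.
The final sound of the past-tense form *nisijetzer* is /r/, which is a consonant, so the agentive suffix is -sat, giving *nisijetzersat*.
The agentive form *nisijetzersat* — final consonant /t/ (coronal) → -jo → *nisijetzersatjo*.

nisijetzersatjo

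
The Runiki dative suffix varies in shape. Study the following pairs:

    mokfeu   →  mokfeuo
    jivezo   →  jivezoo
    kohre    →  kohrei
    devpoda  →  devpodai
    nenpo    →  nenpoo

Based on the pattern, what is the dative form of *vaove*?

Looking at the last vowel of each stem: -o when the last vowel of the stem is a rounded vowel (*mokfeu*, *jivezo*, *nenpo*); -i when the last vowel of the stem is an unrounded vowel (*kohre*, *devpoda*).
Since the last vowel of *vaove* is /e/ (an unrounded vowel), it takes -i, giving *vaovei*.

vaovei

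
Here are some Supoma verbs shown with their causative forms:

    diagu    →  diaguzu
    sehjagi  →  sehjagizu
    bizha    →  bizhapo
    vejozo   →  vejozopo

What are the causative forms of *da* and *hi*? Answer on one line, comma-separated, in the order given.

The pattern is height harmony: -zu when the last vowel of the stem is a high vowel (*diagu*, *sehjagi*); -po when the last vowel of the stem is a non-high vowel (*bizha*, *vejozo*).
The last vowel of *da* is /a/, which is a non-high vowel, so the suffix is -po, giving *dapo*.
*hi*: last vowel = /i/, a high vowel → -zu → *hizu*.

dapo, hizu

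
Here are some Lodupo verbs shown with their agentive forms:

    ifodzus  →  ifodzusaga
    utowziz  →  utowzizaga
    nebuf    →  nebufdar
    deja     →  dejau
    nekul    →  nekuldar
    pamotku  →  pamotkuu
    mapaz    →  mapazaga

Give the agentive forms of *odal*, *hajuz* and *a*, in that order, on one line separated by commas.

The alternation tracks the final sound of the stem — -aga when the stem ends in a sibilant (*ifodzus*, *utowziz*, *mapaz*); -dar when the stem ends in a non-sibilant consonant (*nebuf*, *nekul*); -u when the stem ends in a vowel (*deja*, *pamotku*).
*odal* — final sound /l/ (a non-sibilant consonant) → -dar → *odaldar*.
The final sound of *hajuz* is /z/, which is a sibilant, so the suffix is -aga, giving *hajuzaga*.
The final sound of *a* is /a/, which is a vowel, so the suffix is -u, giving *au*.

odaldar, hajuzaga, au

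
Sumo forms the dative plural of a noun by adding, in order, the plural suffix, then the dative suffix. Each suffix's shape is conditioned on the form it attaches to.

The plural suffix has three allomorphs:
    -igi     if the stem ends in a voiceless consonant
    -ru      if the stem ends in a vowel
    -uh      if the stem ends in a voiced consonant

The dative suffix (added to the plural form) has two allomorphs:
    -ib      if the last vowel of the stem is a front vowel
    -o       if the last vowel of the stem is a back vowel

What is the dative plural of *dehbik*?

*dehbik* — final sound /k/ (a voiceless consonant) → -igi → *dehbikigi*.
The plural form *dehbikigi*: last vowel = /i/, a front vowel → -ib → *dehbikigiib*.

dehbikigiib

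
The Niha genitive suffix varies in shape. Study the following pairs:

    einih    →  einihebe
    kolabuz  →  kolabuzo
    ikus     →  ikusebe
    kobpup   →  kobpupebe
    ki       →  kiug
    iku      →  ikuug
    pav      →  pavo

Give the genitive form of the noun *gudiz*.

The alternation tracks the final sound of the stem — -ebe when the stem ends in a voiceless consonant (*einih*, *ikus*, *kobpup*); -o when the stem ends in a voiced consonant (*kolabuz*, *pav*); -ug when the stem ends in a vowel (*ki*, *iku*).
*gudiz* — final sound /z/ (a voiced consonant) → -o → *gudizo*.

gudizo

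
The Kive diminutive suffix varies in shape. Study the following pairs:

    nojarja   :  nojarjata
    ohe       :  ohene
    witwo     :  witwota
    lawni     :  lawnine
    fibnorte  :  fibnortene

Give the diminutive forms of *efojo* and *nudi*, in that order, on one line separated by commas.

efojota, nudine

The suffix is conditioned by the last vowel: -ne when the last vowel of the stem is a front vowel (*ohe*, *lawni*, *fibnorte*); -ta when the last vowel of the stem is a back vowel (*nojarja*, *witwo*).
*efojo* — last vowel /o/ (a back vowel) → -ta → *efojota*.
Since the last vowel of *nudi* is /i/ (a front vowel), it takes -ne, giving *nudine*.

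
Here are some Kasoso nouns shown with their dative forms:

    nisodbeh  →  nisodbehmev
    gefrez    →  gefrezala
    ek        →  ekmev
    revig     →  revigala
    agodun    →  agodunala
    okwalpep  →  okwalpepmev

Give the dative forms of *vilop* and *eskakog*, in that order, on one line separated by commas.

Looking at the final consonant of each stem: -mev when the stem ends in a voiceless consonant (*nisodbeh*, *ek*, *okwalpep*); -ala when the stem ends in a voiced consonant (*gefrez*, *revig*, *agodun*).
The final consonant of *vilop* is /p/, which is voiceless, so the suffix is -mev, giving *vilopmev*.
*eskakog* — final consonant /g/ (voiced) → -ala → *eskakogala*.

vilopmev, eskakogala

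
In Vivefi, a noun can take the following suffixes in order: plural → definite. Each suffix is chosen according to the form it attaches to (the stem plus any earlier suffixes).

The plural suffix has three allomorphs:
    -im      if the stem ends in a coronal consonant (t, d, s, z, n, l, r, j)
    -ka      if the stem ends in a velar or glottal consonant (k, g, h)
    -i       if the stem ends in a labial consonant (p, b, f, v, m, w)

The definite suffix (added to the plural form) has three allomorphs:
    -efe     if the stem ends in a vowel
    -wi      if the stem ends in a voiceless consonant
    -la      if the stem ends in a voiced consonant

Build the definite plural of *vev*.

*vev*: final consonant = /v/, labial → -i → *vevi*.
The plural form *vevi* — final sound /i/ (a vowel) → -efe → *veviefe*.

veviefe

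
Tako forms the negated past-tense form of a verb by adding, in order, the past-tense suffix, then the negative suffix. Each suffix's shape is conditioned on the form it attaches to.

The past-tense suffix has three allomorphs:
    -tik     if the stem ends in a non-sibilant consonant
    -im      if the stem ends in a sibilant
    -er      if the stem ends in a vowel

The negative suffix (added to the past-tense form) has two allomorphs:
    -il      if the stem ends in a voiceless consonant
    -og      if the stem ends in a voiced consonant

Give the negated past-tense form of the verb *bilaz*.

The final sound of *bilaz* is /z/, which is a sibilant, so the past-tense suffix is -im, giving *bilazim*.
The final consonant of the past-tense form *bilazim* is /m/, which is voiced, so the negative suffix is -og, giving *bilazimog*.

bilazimog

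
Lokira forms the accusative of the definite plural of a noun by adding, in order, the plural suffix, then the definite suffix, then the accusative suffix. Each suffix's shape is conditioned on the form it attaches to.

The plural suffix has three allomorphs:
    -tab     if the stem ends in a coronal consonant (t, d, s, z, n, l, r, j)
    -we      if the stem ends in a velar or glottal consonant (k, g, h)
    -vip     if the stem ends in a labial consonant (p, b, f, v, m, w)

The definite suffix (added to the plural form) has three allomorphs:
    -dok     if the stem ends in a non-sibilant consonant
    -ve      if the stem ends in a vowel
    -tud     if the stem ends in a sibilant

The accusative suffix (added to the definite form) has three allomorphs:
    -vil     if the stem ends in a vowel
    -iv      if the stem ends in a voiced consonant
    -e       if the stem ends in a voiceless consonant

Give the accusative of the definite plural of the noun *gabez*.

Since the final consonant of *gabez* is /z/ (coronal), it takes -tab, giving *gabeztab*.
Since the final sound of the plural form *gabeztab* is /b/ (a non-sibilant consonant), it takes -dok, giving *gabeztabdok*.
The final sound of the definite form *gabeztabdok* is /k/, which is a voiceless consonant, so the accusative suffix is -e, giving *gabeztabdoke*.

gabeztabdoke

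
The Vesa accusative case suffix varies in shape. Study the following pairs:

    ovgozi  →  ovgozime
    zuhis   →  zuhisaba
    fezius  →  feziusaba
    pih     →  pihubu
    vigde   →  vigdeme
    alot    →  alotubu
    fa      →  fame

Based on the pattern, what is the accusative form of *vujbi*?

vujbime

Looking at the final sound of each stem: -aba when the stem ends in a sibilant (*zuhis*, *fezius*); -ubu when the stem ends in a non-sibilant consonant (*pih*, *alot*); -me when the stem ends in a vowel (*ovgozi*, *vigde*, *fa*).
Since the final sound of *vujbi* is /i/ (a vowel), it takes -me, giving *vujbime*.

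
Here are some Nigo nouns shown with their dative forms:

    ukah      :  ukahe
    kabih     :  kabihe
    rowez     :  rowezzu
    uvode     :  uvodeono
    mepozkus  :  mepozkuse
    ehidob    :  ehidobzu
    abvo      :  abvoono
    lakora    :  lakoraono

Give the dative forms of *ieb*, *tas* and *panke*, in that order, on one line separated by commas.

iebzu, tase, pankeono

The alternation tracks the final sound of the stem — -e when the stem ends in a voiceless consonant (*ukah*, *kabih*, *mepozkus*); -zu when the stem ends in a voiced consonant (*rowez*, *ehidob*); -ono when the stem ends in a vowel (*uvode*, *abvo*, *lakora*).
The final sound of *ieb* is /b/, which is a voiced consonant, so the suffix is -zu, giving *iebzu*.
*tas* — final sound /s/ (a voiceless consonant) → -e → *tase*.
*panke*: final sound = /e/, a vowel → -ono → *pankeono*.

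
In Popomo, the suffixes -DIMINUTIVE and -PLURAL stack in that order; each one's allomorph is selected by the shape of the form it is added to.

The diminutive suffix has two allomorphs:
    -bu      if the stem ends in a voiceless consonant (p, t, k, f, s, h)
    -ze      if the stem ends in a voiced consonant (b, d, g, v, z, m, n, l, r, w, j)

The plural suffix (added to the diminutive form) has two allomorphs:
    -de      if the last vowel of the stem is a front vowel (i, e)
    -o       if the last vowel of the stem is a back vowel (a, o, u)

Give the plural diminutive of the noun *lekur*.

Since the final consonant of *lekur* is /r/ (voiced), it takes -ze, giving *lekurze*.
The last vowel of the diminutive form *lekurze* is /e/, which is a front vowel, so the plural suffix is -de, giving *lekurzede*.

lekurzede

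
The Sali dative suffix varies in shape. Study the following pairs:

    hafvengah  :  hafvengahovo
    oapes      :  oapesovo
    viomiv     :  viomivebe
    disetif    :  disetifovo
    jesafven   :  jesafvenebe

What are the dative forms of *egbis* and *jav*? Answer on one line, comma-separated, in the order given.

Looking at the final consonant of each stem: -ovo when the stem ends in a voiceless consonant (*hafvengah*, *oapes*, *disetif*); -ebe when the stem ends in a voiced consonant (*viomiv*, *jesafven*).
*egbis*: final consonant = /s/, voiceless → -ovo → *egbisovo*.
Since the final consonant of *jav* is /v/ (voiced), it takes -ebe, giving *javebe*.

egbisovo, javebe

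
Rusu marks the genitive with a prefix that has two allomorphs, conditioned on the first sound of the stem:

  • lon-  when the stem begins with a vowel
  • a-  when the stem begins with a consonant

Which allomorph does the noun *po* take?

a-

*po*: first sound = /p/, a consonant → a-.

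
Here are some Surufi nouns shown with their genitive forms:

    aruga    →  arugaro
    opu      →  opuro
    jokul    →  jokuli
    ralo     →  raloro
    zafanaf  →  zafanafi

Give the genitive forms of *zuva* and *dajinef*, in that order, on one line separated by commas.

Looking at the final sound of each stem: -i when the stem ends in a consonant (*jokul*, *zafanaf*); -ro when the stem ends in a vowel (*aruga*, *opu*, *ralo*).
The final sound of *zuva* is /a/, which is a vowel, so the suffix is -ro, giving *zuvaro*.
*dajinef*: final sound = /f/, a consonant → -i → *dajinefi*.

zuvaro, dajinefi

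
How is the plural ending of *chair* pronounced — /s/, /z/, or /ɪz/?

The stem *chair* ends in a voiced non-sibilant sound.
The plural suffix surfaces as /ɪz/ after sibilants, /s/ after other voiceless consonants, and /z/ after other voiced sounds.
So the plural -s on *chair* is pronounced /z/.

/z/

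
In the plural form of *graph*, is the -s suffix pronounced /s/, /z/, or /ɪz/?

/s/

The stem *graph* ends in a voiceless non-sibilant consonant.
The plural suffix surfaces as /ɪz/ after sibilants, /s/ after other voiceless consonants, and /z/ after other voiced sounds.
So the plural -s on *graph* is pronounced /s/.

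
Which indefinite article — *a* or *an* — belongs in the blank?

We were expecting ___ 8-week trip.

an

The indefinite article is chosen by the initial *sound* of the following word, not its spelling.
The number *8* is spoken "eight", beginning with /eɪt/ — a vowel sound.
So the article is *an*: We were expecting an 8-week trip.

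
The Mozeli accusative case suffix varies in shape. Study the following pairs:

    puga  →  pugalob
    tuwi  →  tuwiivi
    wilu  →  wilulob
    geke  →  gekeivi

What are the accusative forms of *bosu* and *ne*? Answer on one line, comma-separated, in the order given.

The pattern is front/back vowel harmony: -ivi when the last vowel of the stem is a front vowel (*tuwi*, *geke*); -lob when the last vowel of the stem is a back vowel (*puga*, *wilu*).
Since the last vowel of *bosu* is /u/ (a back vowel), it takes -lob, giving *bosulob*.
Since the last vowel of *ne* is /e/ (a front vowel), it takes -ivi, giving *neivi*.

bosulob, neivi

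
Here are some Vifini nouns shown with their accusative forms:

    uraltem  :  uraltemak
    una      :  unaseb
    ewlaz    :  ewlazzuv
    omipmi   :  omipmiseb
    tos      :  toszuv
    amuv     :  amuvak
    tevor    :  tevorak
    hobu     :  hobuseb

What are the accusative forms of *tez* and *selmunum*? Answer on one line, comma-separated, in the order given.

Looking at the final sound of each stem: -zuv when the stem ends in a sibilant (*ewlaz*, *tos*); -ak when the stem ends in a non-sibilant consonant (*uraltem*, *amuv*, *tevor*); -seb when the stem ends in a vowel (*una*, *omipmi*, *hobu*).
The final sound of *tez* is /z/, which is a sibilant, so the suffix is -zuv, giving *tezzuv*.
*selmunum* — final sound /m/ (a non-sibilant consonant) → -ak → *selmunumak*.

tezzuv, selmunumak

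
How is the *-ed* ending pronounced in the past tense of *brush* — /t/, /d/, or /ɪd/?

/t/

The stem *brush* ends in a voiceless consonant other than /t/.
The -ed suffix is realized as /ɪd/ after /t, d/; as /t/ after other voiceless consonants; and as /d/ after other voiced sounds.
So -ed on *brush* is pronounced /t/.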